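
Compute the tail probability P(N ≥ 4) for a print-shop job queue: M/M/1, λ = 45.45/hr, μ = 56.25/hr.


ρ = 45.45/56.25 = 0.8080
P(N ≥ n) = ρ^n = 0.8080^4 = 0.426231

Final: 0.426231


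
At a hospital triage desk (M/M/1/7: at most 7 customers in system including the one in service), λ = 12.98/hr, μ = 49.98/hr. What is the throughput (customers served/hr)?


ρ = 0.2597; P_K = (1−ρ)ρ^7/(1−ρ^8) = 0.00005899
λ_eff = λ(1 − P_K) = 12.98·(1 − 0.00005899) = 12.98·0.999941 = 12.9792 /hr

Final: 12.9792 /hr


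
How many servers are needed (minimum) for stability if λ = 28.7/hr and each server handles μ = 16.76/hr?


Stability requires cμ > λ ⇔ c > λ/μ.
λ/μ = 28.7/16.76 = 1.7124
Minimum integer c = ⌊1.7124⌋ + 1 = 2
Check: 2·16.76 = 33.52 > 28.7, while 1·16.76 = 16.76 ≤ 28.7

Final: 2 servers


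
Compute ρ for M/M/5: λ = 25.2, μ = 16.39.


ρ = λ/(cμ) = 25.2/(5·16.39) = 25.2/81.95 = 0.3075

Final: 0.3075


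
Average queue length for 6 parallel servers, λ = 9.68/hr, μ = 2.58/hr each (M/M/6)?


a = λ/μ = 3.7519; ρ = a/6 = 0.6253
P₀ = 0.022033
Lq = P₀·a^c·ρ / (c!·(1−ρ)²) = 0.022033·2789.54845·0.6253/(720·0.14038)
= 0.38025

Final: 0.38025


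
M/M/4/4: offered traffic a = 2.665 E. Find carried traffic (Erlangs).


B(4,2.665) = 0.168511 (Erlang-B)
Carried load = a(1 − B) = 2.665·(1 − 0.168511) = 2.665·0.831489 = 2.2159 E

Final: 2.2159 Erlangs


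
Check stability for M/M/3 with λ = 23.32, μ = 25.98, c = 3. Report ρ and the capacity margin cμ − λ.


Total capacity cμ = 3·25.98 = 77.94/hr
ρ = λ/(cμ) = 23.32/77.94 = 0.2992
Stable ⇔ ρ < 1: YES
Spare capacity = cμ − λ = 77.94 − 23.32 = 54.62/hr

Final: ρ = 0.2992; stable; margin = 54.62/hr


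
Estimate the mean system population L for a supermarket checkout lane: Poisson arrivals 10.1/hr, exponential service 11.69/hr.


ρ = λ/μ = 10.1/11.69 = 0.8640
L = ρ/(1−ρ) = 0.8640/(1 − 0.8640) = 0.8640/0.1360 = 6.3522

Final: 6.3522


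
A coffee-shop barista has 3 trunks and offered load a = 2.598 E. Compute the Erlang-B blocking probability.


B(c,a) = (a^c/c!) / Σ_{k=0}^{c} a^k/k!
a^3/3! = 2.922579
Σ terms (k=0..3): 1.00000 + 2.59800 + 3.37480 + 2.92258 = 9.895381
B = 2.922579/9.895381 = 0.295348

Final: 0.295348


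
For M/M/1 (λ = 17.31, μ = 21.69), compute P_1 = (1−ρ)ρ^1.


ρ = 17.31/21.69 = 0.7981
P_n = (1−ρ)·ρ^n = (1 − 0.7981)·0.7981^1 = 0.2019·0.798064 = 0.161158

Final: 0.161158


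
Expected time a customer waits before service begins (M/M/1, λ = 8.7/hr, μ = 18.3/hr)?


ρ = 8.7/18.3 = 0.4754
Wq = ρ/(μ−λ) = 0.4754/(18.3 − 8.7) = 0.4754/9.60 = 0.04952 hr

Final: 0.04952 hr


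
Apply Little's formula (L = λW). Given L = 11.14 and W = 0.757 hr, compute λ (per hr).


λ = L/W = 11.14/0.757 = 14.7160 /hr

Final: 14.7160 /hr


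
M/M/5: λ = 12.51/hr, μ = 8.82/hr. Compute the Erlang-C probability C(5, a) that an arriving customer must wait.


a = λ/μ = 1.4184; ρ = a/5 = 0.2837
P₀ = 0.241824 (from M/M/c formula)
C(c,a) = [a^c/(c!(1−ρ))]·P₀ = [5.74042/(120·0.7163)]·0.241824
= 0.06678·0.241824 = 0.016149

Final: 0.016149


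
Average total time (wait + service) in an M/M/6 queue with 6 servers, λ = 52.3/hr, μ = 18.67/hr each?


a = 2.8013; ρ = 0.4669; P₀ = 0.060057
Lq = P₀·a^c·ρ/(c!(1−ρ)²) = 0.06621
Wq = Lq/λ = 0.06621/52.3 = 0.001266 hr
W = Wq + 1/μ = 0.001266 + 0.05356 = 0.05483 hr

Final: 0.05483 hr


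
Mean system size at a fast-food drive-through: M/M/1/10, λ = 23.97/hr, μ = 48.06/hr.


ρ = 23.97/48.06 = 0.4988
L = ρ[1 − (K+1)ρ^K + Kρ^(K+1)] / [(1−ρ)(1−ρ^(K+1))]
Numerator: 0.4988·(1 − 11·0.0009525 + 10·0.0004750) = 0.495895
Denominator: (0.5012)·(0.999525) = 0.501010
L = 0.495895/0.501010 = 0.9898

Final: 0.9898


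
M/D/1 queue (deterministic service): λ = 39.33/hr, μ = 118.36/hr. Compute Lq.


ρ = 39.33/118.36 = 0.3323
M/D/1: Lq = ρ²/(2(1−ρ)) = 0.1104/(2·0.6677) = 0.08268

Final: 0.08268


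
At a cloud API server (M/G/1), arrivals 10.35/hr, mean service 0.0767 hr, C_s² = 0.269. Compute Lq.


ρ = λ·E[S] = 10.35·0.0767 = 0.7938
Lq = ρ²(1+C_s²)/(2(1−ρ)) = 0.6302·(1+0.269)/(2·0.2062)
= 0.6302·1.2690/0.4123 = 1.93959

Final: 1.93959


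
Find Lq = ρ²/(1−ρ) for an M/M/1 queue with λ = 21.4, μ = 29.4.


ρ = 21.4/29.4 = 0.7279
Lq = ρ²/(1−ρ) = 0.5298/0.2721 = 1.9471

Final: 1.9471


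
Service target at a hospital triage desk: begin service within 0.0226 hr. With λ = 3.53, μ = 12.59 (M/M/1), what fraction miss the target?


ρ = 3.53/12.59 = 0.2804
P(Wq > t) = ρ·e^{−(μ−λ)t} = 0.2804·e^{−0.2048}
= 0.2804·0.814846 = 0.228468

Final: 0.228468


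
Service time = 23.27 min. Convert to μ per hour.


μ = 1/(service time) in consistent units.
1 hour = 60 min, so μ = 60/23.27 = 2.5784 per hour

Final: 2.5784 /hr


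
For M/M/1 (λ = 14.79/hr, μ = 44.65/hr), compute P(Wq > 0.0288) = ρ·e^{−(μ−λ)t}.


ρ = 14.79/44.65 = 0.3312
P(Wq > t) = ρ·e^{−(μ−λ)t} = 0.3312·e^{−0.8600}
= 0.3312·0.423176 = 0.140174

Final: 0.140174


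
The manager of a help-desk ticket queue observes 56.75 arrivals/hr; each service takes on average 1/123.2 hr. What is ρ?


ρ = λ/μ = 56.75/123.2 = 0.4606

Final: 0.4606


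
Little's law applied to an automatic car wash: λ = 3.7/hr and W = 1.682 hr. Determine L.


L = λW = 3.7·1.682 = 6.2234

Final: 6.2234


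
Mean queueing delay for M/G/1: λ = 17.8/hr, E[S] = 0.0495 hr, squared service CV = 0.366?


ρ = λ·E[S] = 17.8·0.0495 = 0.8811
E[S²] = E[S]²(1+C_s²) = 0.0495²·(1+0.366) = 0.003347
Wq = λ·E[S²]/(2(1−ρ)) = 17.8·0.003347/(2·0.1189) = 0.25054 hr

Final: 0.25054 hr


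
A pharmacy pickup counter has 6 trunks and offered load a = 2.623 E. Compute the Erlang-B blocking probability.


B(c,a) = (a^c/c!) / Σ_{k=0}^{c} a^k/k!
a^6/6! = 0.452332
Σ terms (k=0..6): 1.00000 + 2.62300 + 3.44006 + 3.00776 + 1.97234 + 1.03469 + 0.45233 = 13.530190
B = 0.452332/13.530190 = 0.033431

Final: 0.033431


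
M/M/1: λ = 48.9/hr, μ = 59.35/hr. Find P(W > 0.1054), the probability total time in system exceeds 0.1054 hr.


W ~ Exponential(μ−λ) for M/M/1.
μ − λ = 59.35 − 48.9 = 10.4500
P(W > t) = e^{−(μ−λ)t} = e^{−1.1014} = 0.332395

Final: 0.332395


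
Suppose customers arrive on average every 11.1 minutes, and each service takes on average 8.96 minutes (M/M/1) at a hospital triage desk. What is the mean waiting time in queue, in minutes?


λ = 60/11.1 = 5.4054 /hr
μ = 60/8.96 = 6.6964 /hr
ρ = λ/μ = 5.4054/6.6964 = 0.8072
Wq = ρ/(μ−λ) = 0.8072/(6.6964−5.4054) = 0.62525 hr
In minutes: 0.62525·60 = 37.515 min

Final: 37.515 min


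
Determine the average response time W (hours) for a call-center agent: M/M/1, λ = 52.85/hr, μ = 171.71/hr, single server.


W = 1/(μ−λ) = 1/(171.71 − 52.85) = 1/118.86 = 0.008413 hr

Final: 0.008413 hr


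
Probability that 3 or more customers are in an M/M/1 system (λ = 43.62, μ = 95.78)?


ρ = 43.62/95.78 = 0.4554
P(N ≥ n) = ρ^n = 0.4554^3 = 0.094457

Final: 0.094457


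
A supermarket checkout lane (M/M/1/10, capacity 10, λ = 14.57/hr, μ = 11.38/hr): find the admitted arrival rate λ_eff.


ρ = 1.2803; P_K = (1−ρ)ρ^10/(1−ρ^11) = 0.234413
λ_eff = λ(1 − P_K) = 14.57·(1 − 0.234413) = 14.57·0.765587 = 11.1546 /hr

Final: 11.1546 /hr


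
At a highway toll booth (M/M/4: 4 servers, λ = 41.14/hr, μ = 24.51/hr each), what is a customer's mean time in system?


a = 1.6785; ρ = 0.4196; P₀ = 0.183648
Lq = P₀·a^c·ρ/(c!(1−ρ)²) = 0.07567
Wq = Lq/λ = 0.07567/41.14 = 0.001839 hr
W = Wq + 1/μ = 0.001839 + 0.04080 = 0.04264 hr

Final: 0.04264 hr


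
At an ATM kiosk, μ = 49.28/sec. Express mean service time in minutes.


Mean service time = 1/μ = 1/49.28 second = 0.02029 second
In minutes: 0.02029 × 0.0166667 = 0.0003382 min

Final: 0.0003382 min


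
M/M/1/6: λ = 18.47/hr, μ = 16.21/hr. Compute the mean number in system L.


ρ = 18.47/16.21 = 1.1394
L = ρ[1 − (K+1)ρ^K + Kρ^(K+1)] / [(1−ρ)(1−ρ^(K+1))]
Numerator: 1.1394·(1 − 7·2.188282 + 6·2.493372) = 0.731805
Denominator: (-0.1394)·(-1.493372) = 0.208206
L = 0.731805/0.208206 = 3.5148

Final: 3.5148


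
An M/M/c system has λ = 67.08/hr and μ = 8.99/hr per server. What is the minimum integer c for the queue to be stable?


Stability requires cμ > λ ⇔ c > λ/μ.
λ/μ = 67.08/8.99 = 7.4616
Minimum integer c = ⌊7.4616⌋ + 1 = 8
Check: 8·8.99 = 71.92 > 67.08, while 7·8.99 = 62.93 ≤ 67.08

Final: 8 servers


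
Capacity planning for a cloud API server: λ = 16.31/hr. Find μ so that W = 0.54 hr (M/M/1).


W = 1/(μ−λ) ⇒ μ − λ = 1/W = 1/0.54 = 1.8519
μ = λ + 1/W = 16.31 + 1.8519 = 18.1619 per hr

Final: 18.1619 /hr


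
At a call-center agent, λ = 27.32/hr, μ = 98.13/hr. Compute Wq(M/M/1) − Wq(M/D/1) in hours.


ρ = 27.32/98.13 = 0.2784
Wq(M/M/1) = ρ/(μ−λ) = 0.2784/70.81 = 0.003932 hr
Wq(M/D/1) = ρ/(2(μ−λ)) = 0.001966 hr
Savings = 0.003932 − 0.001966 = 0.001966 hr

Final: 0.001966 hr


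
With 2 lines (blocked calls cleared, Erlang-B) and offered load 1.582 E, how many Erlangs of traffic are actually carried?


B(2,1.582) = 0.326440 (Erlang-B)
Carried load = a(1 − B) = 1.582·(1 − 0.326440) = 1.582·0.673560 = 1.0656 E

Final: 1.0656 Erlangs


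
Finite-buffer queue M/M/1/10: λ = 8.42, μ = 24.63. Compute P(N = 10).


ρ = λ/μ = 8.42/24.63 = 0.3419
P_K = (1−ρ)ρ^K/(1−ρ^(K+1)) = (0.6581·0.00002180)/(1 − 0.000007453)
= 0.00001435/0.999993 = 0.00001435

Final: 0.00001435


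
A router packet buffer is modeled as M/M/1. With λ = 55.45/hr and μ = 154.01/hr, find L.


ρ = λ/μ = 55.45/154.01 = 0.3600
L = ρ/(1−ρ) = 0.3600/(1 − 0.3600) = 0.3600/0.6400 = 0.5626

Final: 0.5626


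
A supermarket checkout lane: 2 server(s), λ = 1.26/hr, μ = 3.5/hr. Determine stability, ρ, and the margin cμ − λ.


Total capacity cμ = 2·3.5 = 7.00/hr
ρ = λ/(cμ) = 1.26/7.00 = 0.1800
Stable ⇔ ρ < 1: YES
Spare capacity = cμ − λ = 7.00 − 1.26 = 5.74/hr

Final: ρ = 0.1800; stable; margin = 5.74/hr


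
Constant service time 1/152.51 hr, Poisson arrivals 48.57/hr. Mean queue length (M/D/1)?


ρ = 48.57/152.51 = 0.3185
M/D/1: Lq = ρ²/(2(1−ρ)) = 0.1014/(2·0.6815) = 0.07441

Final: 0.07441


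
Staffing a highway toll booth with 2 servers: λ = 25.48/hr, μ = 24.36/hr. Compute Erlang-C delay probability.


a = λ/μ = 1.0460; ρ = a/2 = 0.5230
P₀ = 0.313208 (from M/M/c formula)
C(c,a) = [a^c/(c!(1−ρ))]·P₀ = [1.09407/(2·0.4770)]·0.313208
= 1.14679·0.313208 = 0.359185

Final: 0.359185


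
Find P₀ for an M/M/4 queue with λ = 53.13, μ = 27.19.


a = λ/μ = 53.13/27.19 = 1.9540; ρ = a/c = 0.4885
Σ_{k=0}^{3} a^k/k! (terms k=0..3) = 1.00000 + 1.95403 + 1.90911 + 1.24349 = 6.10662
Tail: a^4/(4!(1−ρ)) = 14.57882/(24·0.5115) = 1.18760
P₀ = 1/(6.10662 + 1.18760) = 1/7.29423 = 0.137095

Final: 0.137095


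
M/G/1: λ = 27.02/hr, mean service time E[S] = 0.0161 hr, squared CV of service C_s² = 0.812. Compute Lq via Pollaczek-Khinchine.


ρ = λ·E[S] = 27.02·0.0161 = 0.4350
Lq = ρ²(1+C_s²)/(2(1−ρ)) = 0.1892·(1+0.812)/(2·0.5650)
= 0.1892·1.8120/1.1300 = 0.30347

Final: 0.30347


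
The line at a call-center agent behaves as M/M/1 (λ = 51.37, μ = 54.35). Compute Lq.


ρ = 51.37/54.35 = 0.9452
Lq = ρ²/(1−ρ) = 0.8933/0.05483 = 16.2931

Final: 16.2931


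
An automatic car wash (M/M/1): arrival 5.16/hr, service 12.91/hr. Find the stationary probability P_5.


ρ = 5.16/12.91 = 0.3997
P_n = (1−ρ)·ρ^n = (1 − 0.3997)·0.3997^5 = 0.6003·0.010200 = 0.006123

Final: 0.006123


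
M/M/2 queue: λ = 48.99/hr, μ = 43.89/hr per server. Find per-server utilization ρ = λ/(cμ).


ρ = λ/(cμ) = 48.99/(2·43.89) = 48.99/87.78 = 0.5581

Final: 0.5581


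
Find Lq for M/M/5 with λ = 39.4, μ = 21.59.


a = λ/μ = 1.8249; ρ = a/5 = 0.3650
P₀ = 0.160494
Lq = P₀·a^c·ρ / (c!·(1−ρ)²) = 0.160494·20.24034·0.3650/(120·0.40325)
= 0.02450

Final: 0.02450


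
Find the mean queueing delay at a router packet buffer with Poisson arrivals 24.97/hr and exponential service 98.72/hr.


ρ = 24.97/98.72 = 0.2529
Wq = ρ/(μ−λ) = 0.2529/(98.72 − 24.97) = 0.2529/73.75 = 0.003430 hr

Final: 0.003430 hr


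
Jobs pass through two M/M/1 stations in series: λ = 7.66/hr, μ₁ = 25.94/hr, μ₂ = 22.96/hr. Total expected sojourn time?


Each node sees arrival rate λ = 7.66/hr (tandem ⇒ throughput preserved).
W₁ = 1/(μ₁−λ) = 1/(25.94−7.66) = 0.05470 hr
W₂ = 1/(μ₂−λ) = 1/(22.96−7.66) = 0.06536 hr
W_total = W₁ + W₂ = 0.05470 + 0.06536 = 0.12006 hr

Final: 0.12006 hr


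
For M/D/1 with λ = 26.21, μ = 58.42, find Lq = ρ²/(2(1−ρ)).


ρ = 26.21/58.42 = 0.4486
M/D/1: Lq = ρ²/(2(1−ρ)) = 0.2013/(2·0.5514) = 0.18254

Final: 0.18254


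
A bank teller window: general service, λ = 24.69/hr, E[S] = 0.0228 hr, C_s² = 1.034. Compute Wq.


ρ = λ·E[S] = 24.69·0.0228 = 0.5629
E[S²] = E[S]²(1+C_s²) = 0.0228²·(1+1.034) = 0.001057
Wq = λ·E[S²]/(2(1−ρ)) = 24.69·0.001057/(2·0.4371) = 0.02987 hr

Final: 0.02987 hr


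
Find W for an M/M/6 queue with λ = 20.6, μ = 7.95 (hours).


a = 2.5912; ρ = 0.4319; P₀ = 0.074406
Lq = P₀·a^c·ρ/(c!(1−ρ)²) = 0.04185
Wq = Lq/λ = 0.04185/20.6 = 0.002032 hr
W = Wq + 1/μ = 0.002032 + 0.12579 = 0.12782 hr

Final: 0.12782 hr


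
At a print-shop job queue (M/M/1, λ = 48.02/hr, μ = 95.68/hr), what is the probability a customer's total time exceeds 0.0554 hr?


W ~ Exponential(μ−λ) for M/M/1.
μ − λ = 95.68 − 48.02 = 47.6600
P(W > t) = e^{−(μ−λ)t} = e^{−2.6404} = 0.071335

Final: 0.071335


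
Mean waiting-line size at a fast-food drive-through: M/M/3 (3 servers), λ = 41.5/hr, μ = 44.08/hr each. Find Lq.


a = λ/μ = 0.9415; ρ = a/3 = 0.3138
P₀ = 0.386497
Lq = P₀·a^c·ρ / (c!·(1−ρ)²) = 0.386497·0.83449·0.3138/(6·0.47084)
= 0.03583

Final: 0.03583


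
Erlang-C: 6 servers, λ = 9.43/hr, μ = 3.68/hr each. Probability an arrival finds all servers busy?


a = λ/μ = 2.5625; ρ = a/6 = 0.4271
P₀ = 0.076606 (from M/M/c formula)
C(c,a) = [a^c/(c!(1−ρ))]·P₀ = [283.12828/(720·0.5729)]·0.076606
= 0.68637·0.076606 = 0.052580

Final: 0.052580


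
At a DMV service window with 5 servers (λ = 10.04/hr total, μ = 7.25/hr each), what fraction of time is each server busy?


ρ = λ/(cμ) = 10.04/(5·7.25) = 10.04/36.25 = 0.2770

Final: 0.2770


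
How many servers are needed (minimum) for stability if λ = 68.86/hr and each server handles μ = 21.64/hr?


Stability requires cμ > λ ⇔ c > λ/μ.
λ/μ = 68.86/21.64 = 3.1821
Minimum integer c = ⌊3.1821⌋ + 1 = 4
Check: 4·21.64 = 86.56 > 68.86, while 3·21.64 = 64.92 ≤ 68.86

Final: 4 servers


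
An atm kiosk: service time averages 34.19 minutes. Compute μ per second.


μ = 1/(service time) in consistent units.
1 second = 0.0166667 min, so μ = 0.0166667/34.19 = 0.0004875 per second

Final: 0.0004875 /sec


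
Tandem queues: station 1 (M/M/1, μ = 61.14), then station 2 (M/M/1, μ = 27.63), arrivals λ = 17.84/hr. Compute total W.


Each node sees arrival rate λ = 17.84/hr (tandem ⇒ throughput preserved).
W₁ = 1/(μ₁−λ) = 1/(61.14−17.84) = 0.02309 hr
W₂ = 1/(μ₂−λ) = 1/(27.63−17.84) = 0.10215 hr
W_total = W₁ + W₂ = 0.02309 + 0.10215 = 0.12524 hr

Final: 0.12524 hr


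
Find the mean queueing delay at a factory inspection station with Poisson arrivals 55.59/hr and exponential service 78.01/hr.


ρ = 55.59/78.01 = 0.7126
Wq = ρ/(μ−λ) = 0.7126/(78.01 − 55.59) = 0.7126/22.42 = 0.03178 hr

Final: 0.03178 hr


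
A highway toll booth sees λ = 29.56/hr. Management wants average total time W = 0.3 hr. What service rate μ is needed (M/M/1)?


W = 1/(μ−λ) ⇒ μ − λ = 1/W = 1/0.3 = 3.3333
μ = λ + 1/W = 29.56 + 3.3333 = 32.8933 per hr

Final: 32.8933 /hr


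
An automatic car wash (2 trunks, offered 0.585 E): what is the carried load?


B(2,0.585) = 0.097438 (Erlang-B)
Carried load = a(1 − B) = 0.585·(1 − 0.097438) = 0.585·0.902562 = 0.5280 E

Final: 0.5280 Erlangs


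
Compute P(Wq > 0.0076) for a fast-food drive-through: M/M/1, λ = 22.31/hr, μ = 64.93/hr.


ρ = 22.31/64.93 = 0.3436
P(Wq > t) = ρ·e^{−(μ−λ)t} = 0.3436·e^{−0.3239}
= 0.3436·0.723314 = 0.248531

Final: 0.248531


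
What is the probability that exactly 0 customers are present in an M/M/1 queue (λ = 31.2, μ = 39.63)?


ρ = 31.2/39.63 = 0.7873
P_n = (1−ρ)·ρ^n = (1 − 0.7873)·0.7873^0 = 0.2127·1.000000 = 0.212718

Final: 0.212718


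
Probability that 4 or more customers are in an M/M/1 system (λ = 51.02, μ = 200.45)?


ρ = 51.02/200.45 = 0.2545
P(N ≥ n) = ρ^n = 0.2545^4 = 0.004197

Final: 0.004197


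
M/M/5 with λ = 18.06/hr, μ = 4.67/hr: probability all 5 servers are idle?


a = λ/μ = 18.06/4.67 = 3.8672; ρ = a/c = 0.7734
Σ_{k=0}^{4} a^k/k! (terms k=0..4) = 1.00000 + 3.86724 + 7.47776 + 9.63943 + 9.31949 = 31.30392
Tail: a^5/(5!(1−ρ)) = 864.97654/(120·0.2266) = 31.81664
P₀ = 1/(31.30392 + 31.81664) = 1/63.12056 = 0.015843

Final: 0.015843


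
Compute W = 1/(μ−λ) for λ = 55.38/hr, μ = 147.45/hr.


W = 1/(μ−λ) = 1/(147.45 − 55.38) = 1/92.07 = 0.01086 hr

Final: 0.01086 hr


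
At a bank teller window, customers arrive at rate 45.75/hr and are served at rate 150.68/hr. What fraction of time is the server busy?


ρ = λ/μ = 45.75/150.68 = 0.3036

Final: 0.3036


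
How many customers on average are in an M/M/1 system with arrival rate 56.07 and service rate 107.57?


ρ = λ/μ = 56.07/107.57 = 0.5212
L = ρ/(1−ρ) = 0.5212/(1 − 0.5212) = 0.5212/0.4788 = 1.0887

Final: 1.0887


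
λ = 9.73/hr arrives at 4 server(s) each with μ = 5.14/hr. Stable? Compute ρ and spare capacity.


Total capacity cμ = 4·5.14 = 20.56/hr
ρ = λ/(cμ) = 9.73/20.56 = 0.4732
Stable ⇔ ρ < 1: YES
Spare capacity = cμ − λ = 20.56 − 9.73 = 10.83/hr

Final: ρ = 0.4732; stable; margin = 10.83/hr


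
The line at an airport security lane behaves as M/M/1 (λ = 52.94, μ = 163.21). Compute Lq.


ρ = 52.94/163.21 = 0.3244
Lq = ρ²/(1−ρ) = 0.1052/0.6756 = 0.1557

Final: 0.1557


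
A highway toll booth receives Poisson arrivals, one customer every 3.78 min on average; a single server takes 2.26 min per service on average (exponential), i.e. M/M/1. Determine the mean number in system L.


λ = 60/3.78 = 15.8730 /hr
μ = 60/2.26 = 26.5487 /hr
ρ = λ/μ = 15.8730/26.5487 = 0.5979
L = ρ/(1−ρ) = 0.5979/0.4021 = 1.4868

Final: 1.4868


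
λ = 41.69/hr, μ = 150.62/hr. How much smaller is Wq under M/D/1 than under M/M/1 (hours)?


ρ = 41.69/150.62 = 0.2768
Wq(M/M/1) = ρ/(μ−λ) = 0.2768/108.93 = 0.002541 hr
Wq(M/D/1) = ρ/(2(μ−λ)) = 0.001270 hr
Savings = 0.002541 − 0.001270 = 0.001270 hr

Final: 0.001270 hr


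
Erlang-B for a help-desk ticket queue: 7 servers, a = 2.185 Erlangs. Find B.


B(c,a) = (a^c/c!) / Σ_{k=0}^{c} a^k/k!
a^7/7! = 0.047177
Σ terms (k=0..7): 1.00000 + 2.18500 + 2.38711 + 1.73861 + 0.94972 + 0.41503 + 0.15114 + 0.04718 = 8.873786
B = 0.047177/8.873786 = 0.005316

Final: 0.005316


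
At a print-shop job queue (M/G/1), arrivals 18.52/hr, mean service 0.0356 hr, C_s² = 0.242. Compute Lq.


ρ = λ·E[S] = 18.52·0.0356 = 0.6593
Lq = ρ²(1+C_s²)/(2(1−ρ)) = 0.4347·(1+0.242)/(2·0.3407)
= 0.4347·1.2420/0.6814 = 0.79235

Final: 0.79235


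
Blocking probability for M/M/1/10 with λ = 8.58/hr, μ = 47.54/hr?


ρ = λ/μ = 8.58/47.54 = 0.1805
P_K = (1−ρ)ρ^K/(1−ρ^(K+1)) = (0.8195·0.00000003667)/(1 − 0.000000006618)
= 0.00000003005/1.000000 = 0.00000003005

Final: 0.00000003005


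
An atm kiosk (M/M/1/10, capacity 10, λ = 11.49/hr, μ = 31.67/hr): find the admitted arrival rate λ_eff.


ρ = 0.3628; P_K = (1−ρ)ρ^10/(1−ρ^11) = 0.00002518
λ_eff = λ(1 − P_K) = 11.49·(1 − 0.00002518) = 11.49·0.999975 = 11.4897 /hr

Final: 11.4897 /hr


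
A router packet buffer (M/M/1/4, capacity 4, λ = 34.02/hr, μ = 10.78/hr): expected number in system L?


ρ = 34.02/10.78 = 3.1558
L = ρ[1 − (K+1)ρ^K + Kρ^(K+1)] / [(1−ρ)(1−ρ^(K+1))]
Numerator: 3.1558·(1 − 5·99.188699 + 4·313.024076) = 2389.456267
Denominator: (-2.1558)·(-312.024076) = 672.675281
L = 2389.456267/672.675281 = 3.5522

Final: 3.5522


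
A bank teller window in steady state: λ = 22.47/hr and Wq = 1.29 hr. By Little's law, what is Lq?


Lq = λWq = 22.47·1.29 = 28.9863

Final: 28.9863


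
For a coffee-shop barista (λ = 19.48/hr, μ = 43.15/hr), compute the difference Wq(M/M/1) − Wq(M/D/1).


ρ = 19.48/43.15 = 0.4514
Wq(M/M/1) = ρ/(μ−λ) = 0.4514/23.67 = 0.01907 hr
Wq(M/D/1) = ρ/(2(μ−λ)) = 0.009536 hr
Savings = 0.01907 − 0.009536 = 0.009536 hr

Final: 0.009536 hr


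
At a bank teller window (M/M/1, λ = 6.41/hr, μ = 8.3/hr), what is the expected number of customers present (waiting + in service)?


ρ = λ/μ = 6.41/8.3 = 0.7723
L = ρ/(1−ρ) = 0.7723/(1 − 0.7723) = 0.7723/0.2277 = 3.3915

Final: 3.3915


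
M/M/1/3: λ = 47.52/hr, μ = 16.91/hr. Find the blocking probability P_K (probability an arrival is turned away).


ρ = λ/μ = 47.52/16.91 = 2.8102
P_K = (1−ρ)ρ^K/(1−ρ^(K+1)) = (-1.8102·22.192104)/(1 − 62.363617)
= -40.171514/-61.363617 = 0.654647

Final: 0.654647


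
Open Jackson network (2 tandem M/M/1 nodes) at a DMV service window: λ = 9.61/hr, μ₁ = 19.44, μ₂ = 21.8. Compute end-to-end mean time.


Each node sees arrival rate λ = 9.61/hr (tandem ⇒ throughput preserved).
W₁ = 1/(μ₁−λ) = 1/(19.44−9.61) = 0.10173 hr
W₂ = 1/(μ₂−λ) = 1/(21.8−9.61) = 0.08203 hr
W_total = W₁ + W₂ = 0.10173 + 0.08203 = 0.18376 hr

Final: 0.18376 hr


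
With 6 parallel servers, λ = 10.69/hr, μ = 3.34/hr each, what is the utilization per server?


ρ = λ/(cμ) = 10.69/(6·3.34) = 10.69/20.04 = 0.5334

Final: 0.5334


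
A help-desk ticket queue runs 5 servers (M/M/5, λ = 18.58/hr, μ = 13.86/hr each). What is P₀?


a = λ/μ = 18.58/13.86 = 1.3405; ρ = a/c = 0.2681
Σ_{k=0}^{4} a^k/k! (terms k=0..4) = 1.00000 + 1.34055 + 0.89853 + 0.40151 + 0.13456 = 3.77515
Tail: a^5/(5!(1−ρ)) = 4.32925/(120·0.7319) = 0.04929
P₀ = 1/(3.77515 + 0.04929) = 1/3.82445 = 0.261476

Final: 0.261476


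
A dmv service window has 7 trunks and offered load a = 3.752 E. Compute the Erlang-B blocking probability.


B(c,a) = (a^c/c!) / Σ_{k=0}^{c} a^k/k!
a^7/7! = 2.076870
Σ terms (k=0..7): 1.00000 + 3.75200 + 7.03875 + 8.80313 + 8.25734 + 6.19631 + 3.87476 + 2.07687 = 40.999156
B = 2.076870/40.999156 = 0.050656

Final: 0.050656


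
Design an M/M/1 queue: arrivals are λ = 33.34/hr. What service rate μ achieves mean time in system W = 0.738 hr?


W = 1/(μ−λ) ⇒ μ − λ = 1/W = 1/0.738 = 1.3550
μ = λ + 1/W = 33.34 + 1.3550 = 34.6950 per hr

Final: 34.6950 /hr


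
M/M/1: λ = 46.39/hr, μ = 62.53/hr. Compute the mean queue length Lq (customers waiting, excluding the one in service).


ρ = 46.39/62.53 = 0.7419
Lq = ρ²/(1−ρ) = 0.5504/0.2581 = 2.1323

Final: 2.1323


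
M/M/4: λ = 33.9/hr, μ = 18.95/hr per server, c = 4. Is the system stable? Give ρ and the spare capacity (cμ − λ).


Total capacity cμ = 4·18.95 = 75.80/hr
ρ = λ/(cμ) = 33.9/75.80 = 0.4472
Stable ⇔ ρ < 1: YES
Spare capacity = cμ − λ = 75.80 − 33.9 = 41.90/hr

Final: ρ = 0.4472; stable; margin = 41.90/hr


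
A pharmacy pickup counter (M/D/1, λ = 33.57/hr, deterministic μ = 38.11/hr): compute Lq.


ρ = 33.57/38.11 = 0.8809
M/D/1: Lq = ρ²/(2(1−ρ)) = 0.7759/(2·0.1191) = 3.25670

Final: 3.25670


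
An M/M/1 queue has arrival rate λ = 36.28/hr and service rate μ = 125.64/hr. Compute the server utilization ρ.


ρ = λ/μ = 36.28/125.64 = 0.2888

Final: 0.2888


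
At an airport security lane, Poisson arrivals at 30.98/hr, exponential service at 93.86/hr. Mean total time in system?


W = 1/(μ−λ) = 1/(93.86 − 30.98) = 1/62.88 = 0.01590 hr

Final: 0.01590 hr


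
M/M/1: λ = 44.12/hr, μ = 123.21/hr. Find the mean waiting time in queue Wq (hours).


ρ = 44.12/123.21 = 0.3581
Wq = ρ/(μ−λ) = 0.3581/(123.21 − 44.12) = 0.3581/79.09 = 0.004528 hr

Final: 0.004528 hr


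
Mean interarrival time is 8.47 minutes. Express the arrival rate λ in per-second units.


λ = 1/(interarrival time) in consistent units.
1 second = 0.0166667 min, so λ = 0.0166667/8.47 = 0.001968 per second

Final: 0.001968 /sec


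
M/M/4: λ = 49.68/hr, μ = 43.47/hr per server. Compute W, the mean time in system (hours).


a = 1.1429; ρ = 0.2857; P₀ = 0.318044
Lq = P₀·a^c·ρ/(c!(1−ρ)²) = 0.01266
Wq = Lq/λ = 0.01266/49.68 = 0.0002548 hr
W = Wq + 1/μ = 0.0002548 + 0.02300 = 0.02326 hr

Final: 0.02326 hr


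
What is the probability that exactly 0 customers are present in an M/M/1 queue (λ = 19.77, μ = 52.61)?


ρ = 19.77/52.61 = 0.3758
P_n = (1−ρ)·ρ^n = (1 − 0.3758)·0.3758^0 = 0.6242·1.000000 = 0.624216

Final: 0.624216


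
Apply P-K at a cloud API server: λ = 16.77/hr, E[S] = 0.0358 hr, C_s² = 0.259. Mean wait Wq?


ρ = λ·E[S] = 16.77·0.0358 = 0.6004
E[S²] = E[S]²(1+C_s²) = 0.0358²·(1+0.259) = 0.001614
Wq = λ·E[S²]/(2(1−ρ)) = 16.77·0.001614/(2·0.3996) = 0.03386 hr

Final: 0.03386 hr


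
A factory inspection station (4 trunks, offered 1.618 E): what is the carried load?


B(4,1.618) = 0.058059 (Erlang-B)
Carried load = a(1 − B) = 1.618·(1 − 0.058059) = 1.618·0.941941 = 1.5241 E

Final: 1.5241 Erlangs


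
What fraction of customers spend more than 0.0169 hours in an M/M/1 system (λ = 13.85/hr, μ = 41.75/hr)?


W ~ Exponential(μ−λ) for M/M/1.
μ − λ = 41.75 − 13.85 = 27.9000
P(W > t) = e^{−(μ−λ)t} = e^{−0.4715} = 0.624059

Final: 0.624059


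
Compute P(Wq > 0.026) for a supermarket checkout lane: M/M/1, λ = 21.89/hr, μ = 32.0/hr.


ρ = 21.89/32.0 = 0.6841
P(Wq > t) = ρ·e^{−(μ−λ)t} = 0.6841·e^{−0.2629}
= 0.6841·0.768850 = 0.525941

Final: 0.525941


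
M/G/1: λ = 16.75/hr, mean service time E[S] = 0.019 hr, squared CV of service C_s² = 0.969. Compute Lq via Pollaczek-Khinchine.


ρ = λ·E[S] = 16.75·0.019 = 0.3182
Lq = ρ²(1+C_s²)/(2(1−ρ)) = 0.1013·(1+0.969)/(2·0.6818)
= 0.1013·1.9690/1.3635 = 0.14626

Final: 0.14626


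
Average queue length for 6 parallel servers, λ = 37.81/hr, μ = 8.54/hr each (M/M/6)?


a = λ/μ = 4.4274; ρ = a/6 = 0.7379
P₀ = 0.010021
Lq = P₀·a^c·ρ / (c!·(1−ρ)²) = 0.010021·7531.69700·0.7379/(720·0.06870)
= 1.12600

Final: 1.12600


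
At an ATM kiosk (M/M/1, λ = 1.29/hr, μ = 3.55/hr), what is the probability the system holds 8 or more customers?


ρ = 1.29/3.55 = 0.3634
P(N ≥ n) = ρ^n = 0.3634^8 = 0.0003040

Final: 0.0003040


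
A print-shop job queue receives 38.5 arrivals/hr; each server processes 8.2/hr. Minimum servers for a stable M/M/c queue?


Stability requires cμ > λ ⇔ c > λ/μ.
λ/μ = 38.5/8.2 = 4.6951
Minimum integer c = ⌊4.6951⌋ + 1 = 5
Check: 5·8.2 = 41.00 > 38.5, while 4·8.2 = 32.80 ≤ 38.5

Final: 5 servers


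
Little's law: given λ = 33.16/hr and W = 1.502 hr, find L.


L = λW = 33.16·1.502 = 49.8063

Final: 49.8063


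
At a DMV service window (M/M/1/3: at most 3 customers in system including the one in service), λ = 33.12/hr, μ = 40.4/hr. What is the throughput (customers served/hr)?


ρ = 0.8198; P_K = (1−ρ)ρ^3/(1−ρ^4) = 0.181070
λ_eff = λ(1 − P_K) = 33.12·(1 − 0.181070) = 33.12·0.818930 = 27.1230 /hr

Final: 27.1230 /hr


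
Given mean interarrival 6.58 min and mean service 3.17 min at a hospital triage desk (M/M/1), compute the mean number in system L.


λ = 60/6.58 = 9.1185 /hr
μ = 60/3.17 = 18.9274 /hr
ρ = λ/μ = 9.1185/18.9274 = 0.4818
L = ρ/(1−ρ) = 0.4818/0.5182 = 0.9296

Final: 0.9296


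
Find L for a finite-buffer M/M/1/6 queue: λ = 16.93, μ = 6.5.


ρ = 16.93/6.5 = 2.6046
L = ρ[1 − (K+1)ρ^K + Kρ^(K+1)] / [(1−ρ)(1−ρ^(K+1))]
Numerator: 2.6046·(1 − 7·312.220639 + 6·813.214681) = 7018.770661
Denominator: (-1.6046)·(-812.214681) = 1303.292172
L = 7018.770661/1303.292172 = 5.3854

Final: 5.3854


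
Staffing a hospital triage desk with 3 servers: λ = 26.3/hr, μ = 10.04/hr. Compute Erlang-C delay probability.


a = λ/μ = 2.6195; ρ = a/3 = 0.8732
P₀ = 0.032603 (from M/M/c formula)
C(c,a) = [a^c/(c!(1−ρ))]·P₀ = [17.97488/(6·0.1268)]·0.032603
= 23.62144·0.032603 = 0.770133

Final: 0.770133


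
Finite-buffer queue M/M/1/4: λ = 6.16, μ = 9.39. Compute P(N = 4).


ρ = λ/μ = 6.16/9.39 = 0.6560
P_K = (1−ρ)ρ^K/(1−ρ^(K+1)) = (0.3440·0.185208)/(1 − 0.121500)
= 0.063709/0.878500 = 0.072520

Final: 0.072520


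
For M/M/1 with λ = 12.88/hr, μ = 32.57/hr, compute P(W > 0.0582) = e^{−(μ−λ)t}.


W ~ Exponential(μ−λ) for M/M/1.
μ − λ = 32.57 − 12.88 = 19.6900
P(W > t) = e^{−(μ−λ)t} = e^{−1.1460} = 0.317919

Final: 0.317919


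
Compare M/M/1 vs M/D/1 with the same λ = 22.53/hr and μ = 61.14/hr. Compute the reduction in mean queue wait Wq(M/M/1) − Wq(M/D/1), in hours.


ρ = 22.53/61.14 = 0.3685
Wq(M/M/1) = ρ/(μ−λ) = 0.3685/38.61 = 0.009544 hr
Wq(M/D/1) = ρ/(2(μ−λ)) = 0.004772 hr
Savings = 0.009544 − 0.004772 = 0.004772 hr

Final: 0.004772 hr


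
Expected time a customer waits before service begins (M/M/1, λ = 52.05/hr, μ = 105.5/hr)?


ρ = 52.05/105.5 = 0.4934
Wq = ρ/(μ−λ) = 0.4934/(105.5 − 52.05) = 0.4934/53.45 = 0.009230 hr

Final: 0.009230 hr


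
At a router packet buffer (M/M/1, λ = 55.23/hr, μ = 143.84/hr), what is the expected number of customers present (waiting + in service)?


ρ = λ/μ = 55.23/143.84 = 0.3840
L = ρ/(1−ρ) = 0.3840/(1 − 0.3840) = 0.3840/0.6160 = 0.6233

Final: 0.6233


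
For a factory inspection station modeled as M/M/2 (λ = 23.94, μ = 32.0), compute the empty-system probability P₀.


a = λ/μ = 23.94/32.0 = 0.7481; ρ = a/c = 0.3741
Σ_{k=0}^{1} a^k/k! (terms k=0..1) = 1.00000 + 0.74813 = 1.74812
Tail: a^2/(2!(1−ρ)) = 0.55969/(2·0.6259) = 0.44708
P₀ = 1/(1.74812 + 0.44708) = 1/2.19521 = 0.455538

Final: 0.455538


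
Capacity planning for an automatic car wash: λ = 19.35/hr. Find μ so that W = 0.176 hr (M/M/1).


W = 1/(μ−λ) ⇒ μ − λ = 1/W = 1/0.176 = 5.6818
μ = λ + 1/W = 19.35 + 5.6818 = 25.0318 per hr

Final: 25.0318 /hr


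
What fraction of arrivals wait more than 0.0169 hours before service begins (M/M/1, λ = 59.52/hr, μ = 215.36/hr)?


ρ = 59.52/215.36 = 0.2764
P(Wq > t) = ρ·e^{−(μ−λ)t} = 0.2764·e^{−2.6337}
= 0.2764·0.071813 = 0.019847

Final: 0.019847


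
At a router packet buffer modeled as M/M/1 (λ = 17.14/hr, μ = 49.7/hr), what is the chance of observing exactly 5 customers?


ρ = 17.14/49.7 = 0.3449
P_n = (1−ρ)·ρ^n = (1 − 0.3449)·0.3449^5 = 0.6551·0.004878 = 0.003196

Final: 0.003196


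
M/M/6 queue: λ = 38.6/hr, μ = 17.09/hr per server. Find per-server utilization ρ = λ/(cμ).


ρ = λ/(cμ) = 38.6/(6·17.09) = 38.6/102.54 = 0.3764

Final: 0.3764


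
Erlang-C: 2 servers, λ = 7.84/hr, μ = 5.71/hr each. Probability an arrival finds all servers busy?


a = λ/μ = 1.3730; ρ = a/2 = 0.6865
P₀ = 0.185877 (from M/M/c formula)
C(c,a) = [a^c/(c!(1−ρ))]·P₀ = [1.88521/(2·0.3135)]·0.185877
= 3.00686·0.185877 = 0.558907

Final: 0.558907


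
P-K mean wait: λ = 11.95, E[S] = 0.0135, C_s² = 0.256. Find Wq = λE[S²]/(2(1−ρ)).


ρ = λ·E[S] = 11.95·0.0135 = 0.1613
E[S²] = E[S]²(1+C_s²) = 0.0135²·(1+0.256) = 0.0002289
Wq = λ·E[S²]/(2(1−ρ)) = 11.95·0.0002289/(2·0.8387) = 0.001631 hr

Final: 0.001631 hr


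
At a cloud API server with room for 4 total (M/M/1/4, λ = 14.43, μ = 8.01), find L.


ρ = 14.43/8.01 = 1.8015
L = ρ[1 − (K+1)ρ^K + Kρ^(K+1)] / [(1−ρ)(1−ρ^(K+1))]
Numerator: 1.8015·(1 − 5·10.532592 + 4·18.974445) = 43.658981
Denominator: (-0.8015)·(-17.974445) = 14.406484
L = 43.658981/14.406484 = 3.0305

Final: 3.0305


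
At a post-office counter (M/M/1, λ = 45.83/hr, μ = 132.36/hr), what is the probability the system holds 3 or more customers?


ρ = 45.83/132.36 = 0.3463
P(N ≥ n) = ρ^n = 0.3463^3 = 0.041513

Final: 0.041513


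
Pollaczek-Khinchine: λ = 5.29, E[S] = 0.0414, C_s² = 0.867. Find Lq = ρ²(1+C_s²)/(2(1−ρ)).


ρ = λ·E[S] = 5.29·0.0414 = 0.2190
Lq = ρ²(1+C_s²)/(2(1−ρ)) = 0.04796·(1+0.867)/(2·0.7810)
= 0.04796·1.8670/1.5620 = 0.05733

Final: 0.05733


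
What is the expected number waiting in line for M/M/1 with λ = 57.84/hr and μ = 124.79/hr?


ρ = 57.84/124.79 = 0.4635
Lq = ρ²/(1−ρ) = 0.2148/0.5365 = 0.4004

Final: 0.4004


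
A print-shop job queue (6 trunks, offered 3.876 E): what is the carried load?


B(6,3.876) = 0.108272 (Erlang-B)
Carried load = a(1 − B) = 3.876·(1 − 0.108272) = 3.876·0.891728 = 3.4563 E

Final: 3.4563 Erlangs


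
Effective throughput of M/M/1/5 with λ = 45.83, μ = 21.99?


ρ = 2.0841; P_K = (1−ρ)ρ^5/(1−ρ^6) = 0.526609
λ_eff = λ(1 − P_K) = 45.83·(1 − 0.526609) = 45.83·0.473391 = 21.6955 /hr

Final: 21.6955 /hr


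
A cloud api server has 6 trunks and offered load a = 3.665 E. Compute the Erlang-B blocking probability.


B(c,a) = (a^c/c!) / Σ_{k=0}^{c} a^k/k!
a^6/6! = 3.365979
Σ terms (k=0..6): 1.00000 + 3.66500 + 6.71611 + 8.20485 + 7.51769 + 5.51047 + 3.36598 = 35.980107
B = 3.365979/35.980107 = 0.093551

Final: 0.093551


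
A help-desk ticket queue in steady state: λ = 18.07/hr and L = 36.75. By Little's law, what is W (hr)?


W = L/λ = 36.75/18.07 = 2.0338 hr

Final: 2.0338 hr


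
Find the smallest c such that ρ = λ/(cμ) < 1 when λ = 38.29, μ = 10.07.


Stability requires cμ > λ ⇔ c > λ/μ.
λ/μ = 38.29/10.07 = 3.8024
Minimum integer c = ⌊3.8024⌋ + 1 = 4
Check: 4·10.07 = 40.28 > 38.29, while 3·10.07 = 30.21 ≤ 38.29

Final: 4 servers


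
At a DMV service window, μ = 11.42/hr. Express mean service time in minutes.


Mean service time = 1/μ = 1/11.42 hour = 0.08757 hour
In minutes: 0.08757 × 60 = 5.2539 min

Final: 5.2539 min


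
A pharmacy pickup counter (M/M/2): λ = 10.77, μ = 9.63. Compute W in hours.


a = 1.1184; ρ = 0.5592; P₀ = 0.282717
Lq = P₀·a^c·ρ/(c!(1−ρ)²) = 0.50881
Wq = Lq/λ = 0.50881/10.77 = 0.04724 hr
W = Wq + 1/μ = 0.04724 + 0.10384 = 0.15109 hr

Final: 0.15109 hr


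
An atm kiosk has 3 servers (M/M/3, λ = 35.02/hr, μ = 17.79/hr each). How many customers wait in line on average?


a = λ/μ = 1.9685; ρ = a/3 = 0.6562
P₀ = 0.116228
Lq = P₀·a^c·ρ / (c!·(1−ρ)²) = 0.116228·7.62817·0.6562/(6·0.11822)
= 0.82021

Final: 0.82021


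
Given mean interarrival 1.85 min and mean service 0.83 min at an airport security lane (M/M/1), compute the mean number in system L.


λ = 60/1.85 = 32.4324 /hr
μ = 60/0.83 = 72.2892 /hr
ρ = λ/μ = 32.4324/72.2892 = 0.4486
L = ρ/(1−ρ) = 0.4486/0.5514 = 0.8137

Final: 0.8137


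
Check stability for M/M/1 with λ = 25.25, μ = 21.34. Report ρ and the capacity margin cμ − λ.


Total capacity cμ = 1·21.34 = 21.34/hr
ρ = λ/(cμ) = 25.25/21.34 = 1.1832
Stable ⇔ ρ < 1: NO
Spare capacity = cμ − λ = 21.34 − 25.25 = -3.91/hr

Final: ρ = 1.1832; unstable; margin = -3.91/hr


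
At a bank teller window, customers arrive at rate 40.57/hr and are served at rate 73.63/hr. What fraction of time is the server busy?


ρ = λ/μ = 40.57/73.63 = 0.5510

Final: 0.5510


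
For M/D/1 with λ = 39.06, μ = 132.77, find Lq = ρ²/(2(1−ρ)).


ρ = 39.06/132.77 = 0.2942
M/D/1: Lq = ρ²/(2(1−ρ)) = 0.08655/(2·0.7058) = 0.06131

Final: 0.06131


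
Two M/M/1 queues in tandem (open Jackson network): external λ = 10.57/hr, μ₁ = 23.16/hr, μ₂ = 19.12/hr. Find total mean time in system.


Each node sees arrival rate λ = 10.57/hr (tandem ⇒ throughput preserved).
W₁ = 1/(μ₁−λ) = 1/(23.16−10.57) = 0.07943 hr
W₂ = 1/(μ₂−λ) = 1/(19.12−10.57) = 0.11696 hr
W_total = W₁ + W₂ = 0.07943 + 0.11696 = 0.19639 hr

Final: 0.19639 hr


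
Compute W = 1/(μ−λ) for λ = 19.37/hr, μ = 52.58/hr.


W = 1/(μ−λ) = 1/(52.58 − 19.37) = 1/33.21 = 0.03011 hr

Final: 0.03011 hr


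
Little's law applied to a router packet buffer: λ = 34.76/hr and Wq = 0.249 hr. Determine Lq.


Lq = λWq = 34.76·0.249 = 8.6552

Final: 8.6552


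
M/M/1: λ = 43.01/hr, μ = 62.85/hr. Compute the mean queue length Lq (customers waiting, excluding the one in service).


ρ = 43.01/62.85 = 0.6843
Lq = ρ²/(1−ρ) = 0.4683/0.3157 = 1.4835

Final: 1.4835


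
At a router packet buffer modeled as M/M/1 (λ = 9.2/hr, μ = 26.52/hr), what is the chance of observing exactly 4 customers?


ρ = 9.2/26.52 = 0.3469
P_n = (1−ρ)·ρ^n = (1 − 0.3469)·0.3469^4 = 0.6531·0.014483 = 0.009459

Final: 0.009459


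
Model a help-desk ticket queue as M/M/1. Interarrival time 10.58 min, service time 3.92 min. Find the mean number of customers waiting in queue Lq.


λ = 60/10.58 = 5.6711 /hr
μ = 60/3.92 = 15.3061 /hr
ρ = λ/μ = 5.6711/15.3061 = 0.3705
Lq = ρ²/(1−ρ) = 0.1373/0.6295 = 0.2181

Final: 0.2181


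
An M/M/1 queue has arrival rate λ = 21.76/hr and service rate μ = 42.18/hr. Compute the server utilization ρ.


ρ = λ/μ = 21.76/42.18 = 0.5159

Final: 0.5159


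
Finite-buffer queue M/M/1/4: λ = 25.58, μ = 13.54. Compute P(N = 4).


ρ = λ/μ = 25.58/13.54 = 1.8892
P_K = (1−ρ)ρ^K/(1−ρ^(K+1)) = (-0.8892·12.738770)/(1 − 24.066303)
= -11.327533/-23.066303 = 0.491086

Final: 0.491086


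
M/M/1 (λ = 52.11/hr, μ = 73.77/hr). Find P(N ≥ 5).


ρ = 52.11/73.77 = 0.7064
P(N ≥ n) = ρ^n = 0.7064^5 = 0.175876

Final: 0.175876


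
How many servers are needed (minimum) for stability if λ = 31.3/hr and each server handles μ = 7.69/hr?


Stability requires cμ > λ ⇔ c > λ/μ.
λ/μ = 31.3/7.69 = 4.0702
Minimum integer c = ⌊4.0702⌋ + 1 = 5
Check: 5·7.69 = 38.45 > 31.3, while 4·7.69 = 30.76 ≤ 31.3

Final: 5 servers


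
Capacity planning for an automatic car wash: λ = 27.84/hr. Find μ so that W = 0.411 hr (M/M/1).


W = 1/(μ−λ) ⇒ μ − λ = 1/W = 1/0.411 = 2.4331
μ = λ + 1/W = 27.84 + 2.4331 = 30.2731 per hr

Final: 30.2731 /hr


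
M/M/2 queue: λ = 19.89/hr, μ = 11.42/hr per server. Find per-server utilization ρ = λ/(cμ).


ρ = λ/(cμ) = 19.89/(2·11.42) = 19.89/22.84 = 0.8708

Final: 0.8708


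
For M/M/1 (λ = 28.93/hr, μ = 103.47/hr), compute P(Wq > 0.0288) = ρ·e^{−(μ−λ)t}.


ρ = 28.93/103.47 = 0.2796
P(Wq > t) = ρ·e^{−(μ−λ)t} = 0.2796·e^{−2.1468}
= 0.2796·0.116863 = 0.032675

Final: 0.032675


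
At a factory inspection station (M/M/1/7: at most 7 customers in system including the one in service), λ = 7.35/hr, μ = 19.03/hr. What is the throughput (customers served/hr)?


ρ = 0.3862; P_K = (1−ρ)ρ^7/(1−ρ^8) = 0.0007873
λ_eff = λ(1 − P_K) = 7.35·(1 − 0.0007873) = 7.35·0.999213 = 7.3442 /hr

Final: 7.3442 /hr


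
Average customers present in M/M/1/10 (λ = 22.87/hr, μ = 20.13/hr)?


ρ = 22.87/20.13 = 1.1361
L = ρ[1 − (K+1)ρ^K + Kρ^(K+1)] / [(1−ρ)(1−ρ^(K+1))]
Numerator: 1.1361·(1 − 11·3.582811 + 10·4.070486) = 2.606182
Denominator: (-0.1361)·(-3.070486) = 0.417940
L = 2.606182/0.417940 = 6.2358

Final: 6.2358
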